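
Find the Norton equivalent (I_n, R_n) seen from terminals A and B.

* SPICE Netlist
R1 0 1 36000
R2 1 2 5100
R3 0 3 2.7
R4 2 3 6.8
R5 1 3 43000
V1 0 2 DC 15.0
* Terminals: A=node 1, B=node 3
Find the Thévenin equivalent first; then I_n = V_th/R_th and R_n = R_th.
Step 1 — V_th is the open-circuit voltage V_A - V_B (nothing connected across the terminals).
Nodal analysis, taking node 2 as the 0 V reference.
Source V1 fixes V_0 = 15 V.
KCL at each unknown node (sum of currents leaving = 0; resistances in Ω):
  Node 1: (V_1 - 15)/36000 + (V_1 - 0)/5100 + (V_1 - V_3)/43000 = 0
  Node 3: (V_3 - 15)/2.7 + (V_3 - 0)/6.8 + (V_3 - V_1)/43000 = 0
Collecting terms (coefficients in siemens):
  0.0002471·V_1 - 0.00002326·V_3 = 0.0004167
  0.5175·V_3 - 0.00002326·V_1 = 5.556
Determinant D = (0.0002471)(0.5175) - (-0.00002326)(-0.00002326) = 0.0001279
V_1 = [(0.0004167)(0.5175) - (-0.00002326)(5.556)]/D = 2.697 V
V_3 = [(0.0002471)(5.556) - (0.0004167)(-0.00002326)]/D = 10.74 V
V_th = V_1 - V_3 = 2.697 - 10.74 = -8.04 V
Step 2 — R_th: zero the source — replace V1 by a short circuit (node 2 merges into node 0) — and find the resistance seen between A (node 1) and B (node 3).
Reduce the network between node 1 (A) and node 3 (B) by series/parallel combination:
  Rp1 = R1 ‖ R2 (parallel, both between nodes 0 and 1) = 1/(1/36000 + 1/5100) = 4467 Ω
  Rp2 = R3 ‖ R4 (parallel, both between nodes 0 and 3) = 1/(1/2.7 + 1/6.8) = 1.933 Ω
  Rs1 = Rp1 + Rp2 (series, joined only at node 0) = 4467 + 1.933 = 4469 Ω
  Rp3 = R5 ‖ Rs1 (parallel, both between nodes 1 and 3) = 1/(1/43000 + 1/4469) = 4048 Ω
R_th = 4.048 kΩ
I_n = V_th/R_th = -8.04/4048 = -0.001986 A, and R_n = R_th = 4.048 kΩ

Final answer: I_n = -0.001986 A, R_n = 4.048 kΩ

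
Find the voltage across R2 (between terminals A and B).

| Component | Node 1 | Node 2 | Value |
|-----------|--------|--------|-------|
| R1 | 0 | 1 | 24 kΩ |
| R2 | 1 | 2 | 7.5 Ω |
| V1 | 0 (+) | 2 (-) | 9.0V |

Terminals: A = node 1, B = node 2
R1 and R2 are in series across V1 (node 0 → node 1 → node 2), and the output A–B is taken across R2, so this is a voltage divider.
Series current: I = V1/(R1 + R2) = 9/(24000 + 7.5) = 9/24010 = 0.0003749 A
V_R2 = I × R2 = V1 × R2/(R1 + R2) = 9 × 7.5/24010 = 0.002812 V

Final answer: 0.002812 V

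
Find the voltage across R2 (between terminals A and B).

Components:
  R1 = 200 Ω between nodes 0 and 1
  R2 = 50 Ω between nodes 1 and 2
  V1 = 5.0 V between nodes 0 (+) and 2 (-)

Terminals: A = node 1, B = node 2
R1 and R2 are in series across V1 (node 0 → node 1 → node 2), and the output A–B is taken across R2, so this is a voltage divider.
Series current: I = V1/(R1 + R2) = 5/(200 + 50) = 5/250 = 0.02 A
V_R2 = I × R2 = V1 × R2/(R1 + R2) = 5 × 50/250 = 1 V

Final answer: 1 V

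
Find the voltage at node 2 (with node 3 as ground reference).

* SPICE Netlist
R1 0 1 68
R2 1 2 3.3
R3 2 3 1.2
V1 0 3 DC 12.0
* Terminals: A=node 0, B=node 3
Nodal analysis, taking node 3 as the 0 V reference.
Source V1 fixes V_0 = 12 V.
KCL at each unknown node (sum of currents leaving = 0; resistances in Ω):
  Node 1: (V_1 - 12)/68 + (V_1 - V_2)/3.3 = 0
  Node 2: (V_2 - V_1)/3.3 + (V_2 - 0)/1.2 = 0
Collecting terms (coefficients in siemens):
  0.3177·V_1 - 0.303·V_2 = 0.1765
  1.136·V_2 - 0.303·V_1 = 0
Determinant D = (0.3177)(1.136) - (-0.303)(-0.303) = 0.2692
V_1 = [(0.1765)(1.136) - (-0.303)(0)]/D = 0.7448 V
V_2 = [(0.3177)(0) - (0.1765)(-0.303)]/D = 0.1986 V
The requested potential is V_2 = 0.1986 V.

Final answer: V_2 = 0.1986 V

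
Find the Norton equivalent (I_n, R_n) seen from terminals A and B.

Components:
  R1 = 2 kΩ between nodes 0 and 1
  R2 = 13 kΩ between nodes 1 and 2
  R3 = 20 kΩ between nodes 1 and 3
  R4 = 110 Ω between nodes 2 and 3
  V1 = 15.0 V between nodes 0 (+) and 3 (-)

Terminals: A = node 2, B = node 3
Find the Thévenin equivalent first; then I_n = V_th/R_th and R_n = R_th.
Step 1 — V_th is the open-circuit voltage V_A - V_B (nothing connected across the terminals).
Nodal analysis, taking node 3 as the 0 V reference.
Source V1 fixes V_0 = 15 V.
KCL at each unknown node (sum of currents leaving = 0; resistances in Ω):
  Node 1: (V_1 - 15)/2000 + (V_1 - V_2)/13000 + (V_1 - 0)/20000 = 0
  Node 2: (V_2 - V_1)/13000 + (V_2 - 0)/110 = 0
Collecting terms (coefficients in siemens):
  0.0006269·V_1 - 0.00007692·V_2 = 0.0075
  0.009168·V_2 - 0.00007692·V_1 = 0
Determinant D = (0.0006269)(0.009168) - (-0.00007692)(-0.00007692) = 0.000005742
V_1 = [(0.0075)(0.009168) - (-0.00007692)(0)]/D = 11.98 V
V_2 = [(0.0006269)(0) - (0.0075)(-0.00007692)]/D = 0.1005 V
V_th = V_2 - V_3 = 0.1005 - 0 = 0.1005 V
Step 2 — R_th: zero the source — replace V1 by a short circuit (node 3 merges into node 0) — and find the resistance seen between A (node 2) and B (node 0).
Reduce the network between node 2 (A) and node 0 (B) by series/parallel combination:
  Rp1 = R1 ‖ R3 (parallel, both between nodes 0 and 1) = 1/(1/2000 + 1/20000) = 1818 Ω
  Rs1 = R2 + Rp1 (series, joined only at node 1) = 13000 + 1818 = 14820 Ω
  Rp2 = R4 ‖ Rs1 (parallel, both between nodes 0 and 2) = 1/(1/110 + 1/14820) = 109.2 Ω
R_th = 109.2 Ω
I_n = V_th/R_th = 0.1005/109.2 = 0.0009202 A, and R_n = R_th = 109.2 Ω

Final answer: I_n = 0.0009202 A, R_n = 109.2 Ω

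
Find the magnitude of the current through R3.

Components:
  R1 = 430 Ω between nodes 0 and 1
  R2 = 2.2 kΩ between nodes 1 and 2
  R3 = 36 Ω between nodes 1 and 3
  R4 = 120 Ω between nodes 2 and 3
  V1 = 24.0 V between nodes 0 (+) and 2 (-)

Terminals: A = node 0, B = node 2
Nodal analysis, taking node 2 as the 0 V reference.
Source V1 fixes V_0 = 24 V.
KCL at each unknown node (sum of currents leaving = 0; resistances in Ω):
  Node 1: (V_1 - 24)/430 + (V_1 - 0)/2200 + (V_1 - V_3)/36 = 0
  Node 3: (V_3 - V_1)/36 + (V_3 - 0)/120 = 0
Collecting terms (coefficients in siemens):
  0.03056·V_1 - 0.02778·V_3 = 0.05581
  0.03611·V_3 - 0.02778·V_1 = 0
Determinant D = (0.03056)(0.03611) - (-0.02778)(-0.02778) = 0.0003319
V_1 = [(0.05581)(0.03611) - (-0.02778)(0)]/D = 6.073 V
V_3 = [(0.03056)(0) - (0.05581)(-0.02778)]/D = 4.672 V
I_R3 = (V_1 - V_3)/R3 = (6.073 - 4.672)/36 = 0.03893 A
|I_R3| = 0.03893 A

Final answer: |I_R3| = 0.03893 A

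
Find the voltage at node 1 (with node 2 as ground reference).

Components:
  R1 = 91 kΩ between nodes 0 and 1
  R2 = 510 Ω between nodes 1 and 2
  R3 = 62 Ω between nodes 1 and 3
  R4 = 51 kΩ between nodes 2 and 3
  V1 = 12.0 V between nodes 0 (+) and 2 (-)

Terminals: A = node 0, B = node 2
Nodal analysis, taking node 2 as the 0 V reference.
Source V1 fixes V_0 = 12 V.
KCL at each unknown node (sum of currents leaving = 0; resistances in Ω):
  Node 1: (V_1 - 12)/91000 + (V_1 - 0)/510 + (V_1 - V_3)/62 = 0
  Node 3: (V_3 - V_1)/62 + (V_3 - 0)/51000 = 0
Collecting terms (coefficients in siemens):
  0.0181·V_1 - 0.01613·V_3 = 0.0001319
  0.01615·V_3 - 0.01613·V_1 = 0
Determinant D = (0.0181)(0.01615) - (-0.01613)(-0.01613) = 0.00003216
V_1 = [(0.0001319)(0.01615) - (-0.01613)(0)]/D = 0.06622 V
V_3 = [(0.0181)(0) - (0.0001319)(-0.01613)]/D = 0.06614 V
The requested potential is V_1 = 0.06622 V.

Final answer: V_1 = 0.06622 V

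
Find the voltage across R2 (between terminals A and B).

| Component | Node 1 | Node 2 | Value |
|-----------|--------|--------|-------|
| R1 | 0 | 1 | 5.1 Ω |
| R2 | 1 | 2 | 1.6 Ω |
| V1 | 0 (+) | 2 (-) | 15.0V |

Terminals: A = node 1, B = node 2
R1 and R2 are in series across V1 (node 0 → node 1 → node 2), and the output A–B is taken across R2, so this is a voltage divider.
Series current: I = V1/(R1 + R2) = 15/(5.1 + 1.6) = 15/6.7 = 2.239 A
V_R2 = I × R2 = V1 × R2/(R1 + R2) = 15 × 1.6/6.7 = 3.582 V

Final answer: 3.582 V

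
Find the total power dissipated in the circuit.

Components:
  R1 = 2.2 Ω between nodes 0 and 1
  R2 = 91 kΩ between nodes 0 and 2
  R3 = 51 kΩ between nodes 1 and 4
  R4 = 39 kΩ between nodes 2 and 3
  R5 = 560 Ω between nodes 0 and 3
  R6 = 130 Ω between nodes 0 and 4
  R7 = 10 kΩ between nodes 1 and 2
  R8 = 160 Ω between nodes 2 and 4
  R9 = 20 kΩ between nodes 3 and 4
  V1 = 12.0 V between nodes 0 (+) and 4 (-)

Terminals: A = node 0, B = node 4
Nodal analysis, taking node 4 as the 0 V reference.
Source V1 fixes V_0 = 12 V.
KCL at each unknown node (sum of currents leaving = 0; resistances in Ω):
  Node 1: (V_1 - 12)/2.2 + (V_1 - 0)/51000 + (V_1 - V_2)/10000 = 0
  Node 2: (V_2 - 12)/91000 + (V_2 - V_3)/39000 + (V_2 - V_1)/10000 + (V_2 - 0)/160 = 0
  Node 3: (V_3 - V_2)/39000 + (V_3 - 12)/560 + (V_3 - 0)/20000 = 0
Collecting terms (coefficients in siemens):
  0.4547·V_1 - 0.0001·V_2 = 5.455
  0.006387·V_2 - 0.0001·V_1 - 0.00002564·V_3 = 0.0001319
  0.001861·V_3 - 0.00002564·V_2 = 0.02143
Solving these 3 simultaneous equations (Gaussian elimination) gives:
  V_1 = 12 V, V_2 = 0.2547 V, V_3 = 11.52 V
Power in each resistor, P = (ΔV)²/R:
  P_R1 = (12 - 12)²/2.2 = 0.00000437 W
  P_R2 = (12 - 0.2547)²/91000 = 0.001516 W
  P_R3 = (12 - 0)²/51000 = 0.002822 W
  P_R4 = (0.2547 - 11.52)²/39000 = 0.003252 W
  P_R5 = (12 - 11.52)²/560 = 0.0004186 W
  P_R6 = (12 - 0)²/130 = 1.108 W
  P_R7 = (12 - 0.2547)²/10000 = 0.01379 W
  P_R8 = (0.2547 - 0)²/160 = 0.0004055 W
  P_R9 = (11.52 - 0)²/20000 = 0.006631 W
P_total = P_R1 + P_R2 + P_R3 + P_R4 + P_R5 + P_R6 + P_R7 + P_R8 + P_R9 = 1.137 W

Final answer: 1.137 W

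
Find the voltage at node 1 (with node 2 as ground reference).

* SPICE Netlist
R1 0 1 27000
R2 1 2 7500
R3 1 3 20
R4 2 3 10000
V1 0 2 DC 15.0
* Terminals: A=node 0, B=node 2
Nodal analysis, taking node 2 as the 0 V reference.
Source V1 fixes V_0 = 15 V.
KCL at each unknown node (sum of currents leaving = 0; resistances in Ω):
  Node 1: (V_1 - 15)/27000 + (V_1 - 0)/7500 + (V_1 - V_3)/20 = 0
  Node 3: (V_3 - V_1)/20 + (V_3 - 0)/10000 = 0
Collecting terms (coefficients in siemens):
  0.05017·V_1 - 0.05·V_3 = 0.0005556
  0.0501·V_3 - 0.05·V_1 = 0
Determinant D = (0.05017)(0.0501) - (-0.05)(-0.05) = 0.00001354
V_1 = [(0.0005556)(0.0501) - (-0.05)(0)]/D = 2.056 V
V_3 = [(0.05017)(0) - (0.0005556)(-0.05)]/D = 2.052 V
The requested potential is V_1 = 2.056 V.

Final answer: V_1 = 2.056 V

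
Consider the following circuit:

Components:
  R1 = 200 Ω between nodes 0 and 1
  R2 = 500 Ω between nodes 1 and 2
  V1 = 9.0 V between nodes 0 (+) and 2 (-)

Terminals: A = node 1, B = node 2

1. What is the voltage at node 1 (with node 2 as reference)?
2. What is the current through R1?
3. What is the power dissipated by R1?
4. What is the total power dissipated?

Nodal analysis, taking node 2 as the 0 V reference.
Source V1 fixes V_0 = 9 V.
KCL at each unknown node (sum of currents leaving = 0; resistances in Ω):
  Node 1: (V_1 - 9)/200 + (V_1 - 0)/500 = 0
Collecting terms: 0.007 × V_1 = 0.045  =>  V_1 = 6.429 V
Part 1:
  Read off the nodal solution: V_1 = 6.429 V
Part 2:
  I_R1 = (V_0 - V_1)/R1 = (9 - 6.429)/200 = 0.01286 A
  Magnitude: I_R1 = 0.01286 A
Part 3:
  I_R1 = (V_0 - V_1)/R1 = (9 - 6.429)/200 = 0.01286 A
  P_R1 = I_R1² × R1 = (0.01286)² × 200 = 0.03306 W
Part 4:
  Power in each resistor, P = (ΔV)²/R:
    P_R1 = (9 - 6.429)²/200 = 0.03306 W
    P_R2 = (6.429 - 0)²/500 = 0.08265 W
  P_total = P_R1 + P_R2 = 0.1157 W

Final answers:
1. V_1 = 6.429 V
2. I_R1 = 0.01286 A
3. P_R1 = 0.03306 W
4. P_total = 0.1157 W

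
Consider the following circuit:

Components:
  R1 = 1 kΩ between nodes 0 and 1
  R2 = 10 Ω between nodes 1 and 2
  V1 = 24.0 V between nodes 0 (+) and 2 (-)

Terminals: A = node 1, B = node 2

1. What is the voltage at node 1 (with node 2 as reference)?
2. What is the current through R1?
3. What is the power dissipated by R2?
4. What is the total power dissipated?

Nodal analysis, taking node 2 as the 0 V reference.
Source V1 fixes V_0 = 24 V.
KCL at each unknown node (sum of currents leaving = 0; resistances in Ω):
  Node 1: (V_1 - 24)/1000 + (V_1 - 0)/10 = 0
Collecting terms: 0.101 × V_1 = 0.024  =>  V_1 = 0.2376 V
Part 1:
  Read off the nodal solution: V_1 = 0.2376 V
Part 2:
  I_R1 = (V_0 - V_1)/R1 = (24 - 0.2376)/1000 = 0.02376 A
  Magnitude: I_R1 = 0.02376 A
Part 3:
  I_R2 = (V_1 - V_2)/R2 = (0.2376 - 0)/10 = 0.02376 A
  P_R2 = I_R2² × R2 = (0.02376)² × 10 = 0.005647 W
Part 4:
  Power in each resistor, P = (ΔV)²/R:
    P_R1 = (24 - 0.2376)²/1000 = 0.5647 W
    P_R2 = (0.2376 - 0)²/10 = 0.005647 W
  P_total = P_R1 + P_R2 = 0.5703 W

Final answers:
1. V_1 = 0.2376 V
2. I_R1 = 0.02376 A
3. P_R2 = 0.005647 W
4. P_total = 0.5703 W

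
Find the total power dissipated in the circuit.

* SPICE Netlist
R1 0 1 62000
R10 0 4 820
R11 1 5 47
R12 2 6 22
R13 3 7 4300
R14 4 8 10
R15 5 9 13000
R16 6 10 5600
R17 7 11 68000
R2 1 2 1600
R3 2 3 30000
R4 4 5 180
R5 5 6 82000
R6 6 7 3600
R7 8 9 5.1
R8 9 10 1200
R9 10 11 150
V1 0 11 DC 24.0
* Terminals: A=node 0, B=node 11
Nodal analysis, taking node 11 as the 0 V reference.
Source V1 fixes V_0 = 24 V.
KCL at each unknown node (sum of currents leaving = 0; resistances in Ω):
  Node 1: (V_1 - 24)/62000 + (V_1 - V_2)/1600 + (V_1 - V_5)/47 = 0
  Node 2: (V_2 - V_1)/1600 + (V_2 - V_3)/30000 + (V_2 - V_6)/22 = 0
  Node 3: (V_3 - V_2)/30000 + (V_3 - V_7)/4300 = 0
  Node 4: (V_4 - V_5)/180 + (V_4 - 24)/820 + (V_4 - V_8)/10 = 0
  Node 5: (V_5 - V_4)/180 + (V_5 - V_6)/82000 + (V_5 - V_1)/47 + (V_5 - V_9)/13000 = 0
  Node 6: (V_6 - V_5)/82000 + (V_6 - V_7)/3600 + (V_6 - V_2)/22 + (V_6 - V_10)/5600 = 0
  Node 7: (V_7 - V_6)/3600 + (V_7 - V_3)/4300 + (V_7 - 0)/68000 = 0
  Node 8: (V_8 - V_9)/5.1 + (V_8 - V_4)/10 = 0
  Node 9: (V_9 - V_8)/5.1 + (V_9 - V_10)/1200 + (V_9 - V_5)/13000 = 0
  Node 10: (V_10 - V_9)/1200 + (V_10 - 0)/150 + (V_10 - V_6)/5600 = 0
Collecting terms (coefficients in siemens):
  0.02192·V_1 - 0.000625·V_2 - 0.02128·V_5 = 0.0003871
  0.04611·V_2 - 0.000625·V_1 - 0.00003333·V_3 - 0.04545·V_6 = 0
  0.0002659·V_3 - 0.00003333·V_2 - 0.0002326·V_7 = 0
  0.1068·V_4 - 0.005556·V_5 - 0.1·V_8 = 0.02927
  0.02692·V_5 - 0.02128·V_1 - 0.005556·V_4 - 0.0000122·V_6 - 0.00007692·V_9 = 0
  0.04592·V_6 - 0.04545·V_2 - 0.0000122·V_5 - 0.0002778·V_7 - 0.0001786·V_10 = 0
  0.000525·V_7 - 0.0002326·V_3 - 0.0002778·V_6 = 0
  0.2961·V_8 - 0.1·V_4 - 0.1961·V_9 = 0
  0.197·V_9 - 0.00007692·V_5 - 0.1961·V_8 - 0.0008333·V_10 = 0
  0.007679·V_10 - 0.0001786·V_6 - 0.0008333·V_9 = 0
Solving these 10 simultaneous equations (Gaussian elimination) gives:
  V_1 = 13.88 V, V_2 = 11.05 V, V_3 = 10.58 V, V_4 = 14.25 V
  V_5 = 13.95 V, V_6 = 11.01 V, V_7 = 10.51 V, V_8 = 14.14 V
  V_9 = 14.09 V, V_10 = 1.785 V
Power in each resistor, P = (ΔV)²/R:
  P_R1 = (24 - 13.88)²/62000 = 0.001652 W
  P_R2 = (13.88 - 11.05)²/1600 = 0.004993 W
  P_R3 = (11.05 - 10.58)²/30000 = 0.000007396 W
  P_R4 = (14.25 - 13.95)²/180 = 0.0004774 W
  P_R5 = (13.95 - 11.01)²/82000 = 0.0001054 W
  P_R6 = (11.01 - 10.51)²/3600 = 0.00006946 W
  P_R7 = (14.14 - 14.09)²/5.1 = 0.0005375 W
  P_R8 = (14.09 - 1.785)²/1200 = 0.1262 W
  P_R9 = (1.785 - 0)²/150 = 0.02125 W
  P_R10 = (24 - 14.25)²/820 = 0.116 W
  P_R11 = (13.88 - 13.95)²/47 = 0.0001208 W
  P_R12 = (11.05 - 11.01)²/22 = 0.00006744 W
  P_R13 = (10.58 - 10.51)²/4300 = 0.00000106 W
  P_R14 = (14.25 - 14.14)²/10 = 0.001054 W
  P_R15 = (13.95 - 14.09)²/13000 = 0.000001468 W
  P_R16 = (11.01 - 1.785)²/5600 = 0.01521 W
  P_R17 = (10.51 - 0)²/68000 = 0.001625 W
P_total = P_R1 + P_R2 + P_R3 + P_R4 + P_R5 + P_R6 + P_R7 + P_R8 + P_R9 + P_R10 + P_R11 + P_R12 + P_R13 + P_R14 + P_R15 + P_R16 + P_R17 = 0.2894 W

Final answer: 0.2894 W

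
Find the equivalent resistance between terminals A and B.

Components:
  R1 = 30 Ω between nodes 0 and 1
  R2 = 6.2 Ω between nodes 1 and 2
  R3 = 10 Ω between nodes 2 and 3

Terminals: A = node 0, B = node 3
Reduce the network between node 0 (A) and node 3 (B) by series/parallel combination:
  Rs1 = R1 + R2 (series, joined only at node 1) = 30 + 6.2 = 36.2 Ω
  Rs2 = R3 + Rs1 (series, joined only at node 2) = 10 + 36.2 = 46.2 Ω
R_eq = 46.2 Ω

Final answer: 46.2 Ω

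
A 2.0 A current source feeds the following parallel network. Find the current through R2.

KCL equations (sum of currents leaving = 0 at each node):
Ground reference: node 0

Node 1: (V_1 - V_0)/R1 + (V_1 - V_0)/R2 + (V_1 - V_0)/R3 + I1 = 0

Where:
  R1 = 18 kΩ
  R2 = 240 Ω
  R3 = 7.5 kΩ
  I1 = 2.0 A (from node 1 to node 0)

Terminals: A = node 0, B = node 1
All resistors sit directly between nodes 0 and 1, so they are in parallel and share one voltage V; the full source current 2 A splits among them.
1/R_par = 1/18000 + 1/240 + 1/7500 = 0.004356 S  =>  R_par = 229.6 Ω
V = I × R_par = 2 × 229.6 = 459.2 V
I_R2 = V/R2 = 459.2/240 = 1.913 A

Final answer: 1.913 A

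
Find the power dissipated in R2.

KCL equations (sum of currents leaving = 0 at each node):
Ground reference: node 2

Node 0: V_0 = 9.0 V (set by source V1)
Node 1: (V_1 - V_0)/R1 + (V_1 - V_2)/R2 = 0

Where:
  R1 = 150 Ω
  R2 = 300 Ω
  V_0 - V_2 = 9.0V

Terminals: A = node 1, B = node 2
Nodal analysis, taking node 2 as the 0 V reference.
Source V1 fixes V_0 = 9 V.
KCL at each unknown node (sum of currents leaving = 0; resistances in Ω):
  Node 1: (V_1 - 9)/150 + (V_1 - 0)/300 = 0
Collecting terms: 0.01 × V_1 = 0.06  =>  V_1 = 6 V
I_R2 = (V_1 - V_2)/R2 = (6 - 0)/300 = 0.02 A
P_R2 = I_R2² × R2 = (0.02)² × 300 = 0.12 W

Final answer: 0.12 W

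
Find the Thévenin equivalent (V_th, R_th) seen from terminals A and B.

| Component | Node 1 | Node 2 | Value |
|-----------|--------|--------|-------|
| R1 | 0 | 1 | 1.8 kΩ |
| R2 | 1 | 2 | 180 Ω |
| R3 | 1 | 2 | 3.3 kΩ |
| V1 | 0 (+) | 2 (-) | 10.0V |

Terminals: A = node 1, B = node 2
Step 1 — V_th is the open-circuit voltage V_A - V_B (nothing connected across the terminals).
Nodal analysis, taking node 2 as the 0 V reference.
Source V1 fixes V_0 = 10 V.
KCL at each unknown node (sum of currents leaving = 0; resistances in Ω):
  Node 1: (V_1 - 10)/1800 + (V_1 - 0)/180 + (V_1 - 0)/3300 = 0
Collecting terms: 0.006414 × V_1 = 0.005556  =>  V_1 = 0.8661 V
V_th = V_1 - V_2 = 0.8661 - 0 = 0.8661 V
Step 2 — R_th: zero the source — replace V1 by a short circuit (node 2 merges into node 0) — and find the resistance seen between A (node 1) and B (node 0).
Reduce the network between node 1 (A) and node 0 (B) by series/parallel combination:
  Rp1 = R1 ‖ R2 ‖ R3 (parallel, all between nodes 0 and 1) = 1/(1/1800 + 1/180 + 1/3300) = 155.9 Ω
R_th = 155.9 Ω

Final answer: V_th = 0.8661 V, R_th = 155.9 Ω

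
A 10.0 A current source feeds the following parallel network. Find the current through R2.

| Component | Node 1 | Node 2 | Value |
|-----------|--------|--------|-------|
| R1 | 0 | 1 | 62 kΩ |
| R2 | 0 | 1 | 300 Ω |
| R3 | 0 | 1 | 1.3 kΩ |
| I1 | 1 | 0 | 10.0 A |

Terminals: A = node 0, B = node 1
All resistors sit directly between nodes 0 and 1, so they are in parallel and share one voltage V; the full source current 10 A splits among them.
1/R_par = 1/62000 + 1/300 + 1/1300 = 0.004119 S  =>  R_par = 242.8 Ω
V = I × R_par = 10 × 242.8 = 2428 V
I_R2 = V/R2 = 2428/300 = 8.093 A

Final answer: 8.093 A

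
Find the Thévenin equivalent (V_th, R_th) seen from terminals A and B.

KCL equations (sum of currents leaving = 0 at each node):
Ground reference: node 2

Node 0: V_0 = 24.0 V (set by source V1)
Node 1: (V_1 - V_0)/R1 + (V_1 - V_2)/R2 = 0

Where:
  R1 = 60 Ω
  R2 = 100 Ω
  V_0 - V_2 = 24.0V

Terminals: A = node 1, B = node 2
Step 1 — V_th is the open-circuit voltage V_A - V_B (nothing connected across the terminals).
Nodal analysis, taking node 2 as the 0 V reference.
Source V1 fixes V_0 = 24 V.
KCL at each unknown node (sum of currents leaving = 0; resistances in Ω):
  Node 1: (V_1 - 24)/60 + (V_1 - 0)/100 = 0
Collecting terms: 0.02667 × V_1 = 0.4  =>  V_1 = 15 V
V_th = V_1 - V_2 = 15 - 0 = 15 V
Step 2 — R_th: zero the source — replace V1 by a short circuit (node 2 merges into node 0) — and find the resistance seen between A (node 1) and B (node 0).
Reduce the network between node 1 (A) and node 0 (B) by series/parallel combination:
  Rp1 = R1 ‖ R2 (parallel, both between nodes 0 and 1) = 1/(1/60 + 1/100) = 37.5 Ω
R_th = 37.5 Ω

Final answer: V_th = 15 V, R_th = 37.5 Ω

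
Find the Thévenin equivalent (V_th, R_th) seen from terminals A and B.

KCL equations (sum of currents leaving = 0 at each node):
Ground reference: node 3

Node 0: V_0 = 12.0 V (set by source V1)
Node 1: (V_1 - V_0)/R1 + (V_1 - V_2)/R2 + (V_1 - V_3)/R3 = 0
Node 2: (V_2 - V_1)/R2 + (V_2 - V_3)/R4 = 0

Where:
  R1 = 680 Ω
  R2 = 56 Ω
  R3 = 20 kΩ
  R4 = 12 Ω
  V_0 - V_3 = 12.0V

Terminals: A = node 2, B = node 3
Step 1 — V_th is the open-circuit voltage V_A - V_B (nothing connected across the terminals).
Nodal analysis, taking node 3 as the 0 V reference.
Source V1 fixes V_0 = 12 V.
KCL at each unknown node (sum of currents leaving = 0; resistances in Ω):
  Node 1: (V_1 - 12)/680 + (V_1 - V_2)/56 + (V_1 - 0)/20000 = 0
  Node 2: (V_2 - V_1)/56 + (V_2 - 0)/12 = 0
Collecting terms (coefficients in siemens):
  0.01938·V_1 - 0.01786·V_2 = 0.01765
  0.1012·V_2 - 0.01786·V_1 = 0
Determinant D = (0.01938)(0.1012) - (-0.01786)(-0.01786) = 0.001642
V_1 = [(0.01765)(0.1012) - (-0.01786)(0)]/D = 1.088 V
V_2 = [(0.01938)(0) - (0.01765)(-0.01786)]/D = 0.1919 V
V_th = V_2 - V_3 = 0.1919 - 0 = 0.1919 V
Step 2 — R_th: zero the source — replace V1 by a short circuit (node 3 merges into node 0) — and find the resistance seen between A (node 2) and B (node 0).
Reduce the network between node 2 (A) and node 0 (B) by series/parallel combination:
  Rp1 = R1 ‖ R3 (parallel, both between nodes 0 and 1) = 1/(1/680 + 1/20000) = 657.6 Ω
  Rs1 = R2 + Rp1 (series, joined only at node 1) = 56 + 657.6 = 713.6 Ω
  Rp2 = R4 ‖ Rs1 (parallel, both between nodes 0 and 2) = 1/(1/12 + 1/713.6) = 11.8 Ω
R_th = 11.8 Ω

Final answer: V_th = 0.1919 V, R_th = 11.8 Ω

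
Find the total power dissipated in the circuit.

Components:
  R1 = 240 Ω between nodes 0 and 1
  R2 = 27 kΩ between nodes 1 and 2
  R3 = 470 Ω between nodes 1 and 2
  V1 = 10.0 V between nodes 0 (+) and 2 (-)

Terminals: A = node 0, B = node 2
Nodal analysis, taking node 2 as the 0 V reference.
Source V1 fixes V_0 = 10 V.
KCL at each unknown node (sum of currents leaving = 0; resistances in Ω):
  Node 1: (V_1 - 10)/240 + (V_1 - 0)/27000 + (V_1 - 0)/470 = 0
Collecting terms: 0.006331 × V_1 = 0.04167  =>  V_1 = 6.581 V
Power in each resistor, P = (ΔV)²/R:
  P_R1 = (10 - 6.581)²/240 = 0.04871 W
  P_R2 = (6.581 - 0)²/27000 = 0.001604 W
  P_R3 = (6.581 - 0)²/470 = 0.09215 W
P_total = P_R1 + P_R2 + P_R3 = 0.1425 W

Final answer: 0.1425 W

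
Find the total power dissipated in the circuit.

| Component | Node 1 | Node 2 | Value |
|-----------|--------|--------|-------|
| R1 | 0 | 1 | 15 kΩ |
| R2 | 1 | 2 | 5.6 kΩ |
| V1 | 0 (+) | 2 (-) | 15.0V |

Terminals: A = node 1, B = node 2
Nodal analysis, taking node 2 as the 0 V reference.
Source V1 fixes V_0 = 15 V.
KCL at each unknown node (sum of currents leaving = 0; resistances in Ω):
  Node 1: (V_1 - 15)/15000 + (V_1 - 0)/5600 = 0
Collecting terms: 0.0002452 × V_1 = 0.001  =>  V_1 = 4.078 V
Power in each resistor, P = (ΔV)²/R:
  P_R1 = (15 - 4.078)²/15000 = 0.007953 W
  P_R2 = (4.078 - 0)²/5600 = 0.002969 W
P_total = P_R1 + P_R2 = 0.01092 W

Final answer: 0.01092 W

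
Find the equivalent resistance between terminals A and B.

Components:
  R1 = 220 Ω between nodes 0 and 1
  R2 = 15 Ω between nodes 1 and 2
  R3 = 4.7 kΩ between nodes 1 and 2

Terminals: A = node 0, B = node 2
Reduce the network between node 0 (A) and node 2 (B) by series/parallel combination:
  Rp1 = R2 ‖ R3 (parallel, both between nodes 1 and 2) = 1/(1/15 + 1/4700) = 14.95 Ω
  Rs1 = R1 + Rp1 (series, joined only at node 1) = 220 + 14.95 = 235 Ω
R_eq = 235 Ω

Final answer: 235 Ω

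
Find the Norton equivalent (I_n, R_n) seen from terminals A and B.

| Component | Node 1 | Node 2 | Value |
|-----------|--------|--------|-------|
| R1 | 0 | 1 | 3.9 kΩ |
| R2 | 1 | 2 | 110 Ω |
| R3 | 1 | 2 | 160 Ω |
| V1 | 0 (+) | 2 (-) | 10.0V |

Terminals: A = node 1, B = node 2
Find the Thévenin equivalent first; then I_n = V_th/R_th and R_n = R_th.
Step 1 — V_th is the open-circuit voltage V_A - V_B (nothing connected across the terminals).
Nodal analysis, taking node 2 as the 0 V reference.
Source V1 fixes V_0 = 10 V.
KCL at each unknown node (sum of currents leaving = 0; resistances in Ω):
  Node 1: (V_1 - 10)/3900 + (V_1 - 0)/110 + (V_1 - 0)/160 = 0
Collecting terms: 0.0156 × V_1 = 0.002564  =>  V_1 = 0.1644 V
V_th = V_1 - V_2 = 0.1644 - 0 = 0.1644 V
Step 2 — R_th: zero the source — replace V1 by a short circuit (node 2 merges into node 0) — and find the resistance seen between A (node 1) and B (node 0).
Reduce the network between node 1 (A) and node 0 (B) by series/parallel combination:
  Rp1 = R1 ‖ R2 ‖ R3 (parallel, all between nodes 0 and 1) = 1/(1/3900 + 1/110 + 1/160) = 64.11 Ω
R_th = 64.11 Ω
I_n = V_th/R_th = 0.1644/64.11 = 0.002564 A, and R_n = R_th = 64.11 Ω

Final answer: I_n = 0.002564 A, R_n = 64.11 Ω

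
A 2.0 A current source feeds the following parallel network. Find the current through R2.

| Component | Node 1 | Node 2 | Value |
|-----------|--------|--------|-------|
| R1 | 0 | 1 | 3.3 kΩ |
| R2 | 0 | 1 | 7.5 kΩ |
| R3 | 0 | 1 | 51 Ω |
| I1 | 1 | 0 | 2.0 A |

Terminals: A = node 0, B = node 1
All resistors sit directly between nodes 0 and 1, so they are in parallel and share one voltage V; the full source current 2 A splits among them.
1/R_par = 1/3300 + 1/7500 + 1/51 = 0.02004 S  =>  R_par = 49.89 Ω
V = I × R_par = 2 × 49.89 = 99.78 V
I_R2 = V/R2 = 99.78/7500 = 0.0133 A

Final answer: 0.0133 A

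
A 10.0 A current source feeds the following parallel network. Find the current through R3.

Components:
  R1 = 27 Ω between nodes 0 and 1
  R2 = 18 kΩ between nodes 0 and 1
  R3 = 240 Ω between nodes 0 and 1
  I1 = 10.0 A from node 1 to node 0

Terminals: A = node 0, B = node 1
All resistors sit directly between nodes 0 and 1, so they are in parallel and share one voltage V; the full source current 10 A splits among them.
1/R_par = 1/27 + 1/18000 + 1/240 = 0.04126 S  =>  R_par = 24.24 Ω
V = I × R_par = 10 × 24.24 = 242.4 V
I_R3 = V/R3 = 242.4/240 = 1.01 A

Final answer: 1.01 A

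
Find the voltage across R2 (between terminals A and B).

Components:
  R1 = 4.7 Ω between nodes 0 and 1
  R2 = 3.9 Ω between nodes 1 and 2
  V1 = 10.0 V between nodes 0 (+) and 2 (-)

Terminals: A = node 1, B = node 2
R1 and R2 are in series across V1 (node 0 → node 1 → node 2), and the output A–B is taken across R2, so this is a voltage divider.
Series current: I = V1/(R1 + R2) = 10/(4.7 + 3.9) = 10/8.6 = 1.163 A
V_R2 = I × R2 = V1 × R2/(R1 + R2) = 10 × 3.9/8.6 = 4.535 V

Final answer: 4.535 V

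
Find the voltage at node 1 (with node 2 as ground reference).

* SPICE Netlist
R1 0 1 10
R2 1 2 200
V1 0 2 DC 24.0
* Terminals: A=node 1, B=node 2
Nodal analysis, taking node 2 as the 0 V reference.
Source V1 fixes V_0 = 24 V.
KCL at each unknown node (sum of currents leaving = 0; resistances in Ω):
  Node 1: (V_1 - 24)/10 + (V_1 - 0)/200 = 0
Collecting terms: 0.105 × V_1 = 2.4  =>  V_1 = 22.86 V
The requested potential is V_1 = 22.86 V.

Final answer: V_1 = 22.86 V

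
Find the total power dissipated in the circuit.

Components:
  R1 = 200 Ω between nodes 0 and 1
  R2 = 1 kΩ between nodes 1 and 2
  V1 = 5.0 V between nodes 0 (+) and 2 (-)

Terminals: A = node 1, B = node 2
Nodal analysis, taking node 2 as the 0 V reference.
Source V1 fixes V_0 = 5 V.
KCL at each unknown node (sum of currents leaving = 0; resistances in Ω):
  Node 1: (V_1 - 5)/200 + (V_1 - 0)/1000 = 0
Collecting terms: 0.006 × V_1 = 0.025  =>  V_1 = 4.167 V
Power in each resistor, P = (ΔV)²/R:
  P_R1 = (5 - 4.167)²/200 = 0.003472 W
  P_R2 = (4.167 - 0)²/1000 = 0.01736 W
P_total = P_R1 + P_R2 = 0.02083 W

Final answer: 0.02083 W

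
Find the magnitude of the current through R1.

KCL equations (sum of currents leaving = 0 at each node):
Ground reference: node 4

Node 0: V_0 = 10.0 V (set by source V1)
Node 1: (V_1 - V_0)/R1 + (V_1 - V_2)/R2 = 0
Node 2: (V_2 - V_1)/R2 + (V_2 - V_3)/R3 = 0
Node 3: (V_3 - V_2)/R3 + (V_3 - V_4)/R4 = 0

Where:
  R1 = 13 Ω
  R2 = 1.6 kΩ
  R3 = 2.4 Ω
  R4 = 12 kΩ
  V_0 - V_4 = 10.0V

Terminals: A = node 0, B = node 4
Nodal analysis, taking node 4 as the 0 V reference.
Source V1 fixes V_0 = 10 V.
KCL at each unknown node (sum of currents leaving = 0; resistances in Ω):
  Node 1: (V_1 - 10)/13 + (V_1 - V_2)/1600 = 0
  Node 2: (V_2 - V_1)/1600 + (V_2 - V_3)/2.4 = 0
  Node 3: (V_3 - V_2)/2.4 + (V_3 - 0)/12000 = 0
Collecting terms (coefficients in siemens):
  0.07755·V_1 - 0.000625·V_2 = 0.7692
  0.4173·V_2 - 0.000625·V_1 - 0.4167·V_3 = 0
  0.4168·V_3 - 0.4167·V_2 = 0
Solving these 3 simultaneous equations (Gaussian elimination) gives:
  V_1 = 9.99 V, V_2 = 8.815 V, V_3 = 8.814 V
I_R1 = (V_0 - V_1)/R1 = (10 - 9.99)/13 = 0.0007345 A
|I_R1| = 0.0007345 A

Final answer: |I_R1| = 0.0007345 A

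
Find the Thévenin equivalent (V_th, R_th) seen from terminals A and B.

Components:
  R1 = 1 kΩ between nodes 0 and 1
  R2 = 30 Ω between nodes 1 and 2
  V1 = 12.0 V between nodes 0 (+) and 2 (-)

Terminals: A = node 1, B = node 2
Step 1 — V_th is the open-circuit voltage V_A - V_B (nothing connected across the terminals).
Nodal analysis, taking node 2 as the 0 V reference.
Source V1 fixes V_0 = 12 V.
KCL at each unknown node (sum of currents leaving = 0; resistances in Ω):
  Node 1: (V_1 - 12)/1000 + (V_1 - 0)/30 = 0
Collecting terms: 0.03433 × V_1 = 0.012  =>  V_1 = 0.3495 V
V_th = V_1 - V_2 = 0.3495 - 0 = 0.3495 V
Step 2 — R_th: zero the source — replace V1 by a short circuit (node 2 merges into node 0) — and find the resistance seen between A (node 1) and B (node 0).
Reduce the network between node 1 (A) and node 0 (B) by series/parallel combination:
  Rp1 = R1 ‖ R2 (parallel, both between nodes 0 and 1) = 1/(1/1000 + 1/30) = 29.13 Ω
R_th = 29.13 Ω

Final answer: V_th = 0.3495 V, R_th = 29.13 Ω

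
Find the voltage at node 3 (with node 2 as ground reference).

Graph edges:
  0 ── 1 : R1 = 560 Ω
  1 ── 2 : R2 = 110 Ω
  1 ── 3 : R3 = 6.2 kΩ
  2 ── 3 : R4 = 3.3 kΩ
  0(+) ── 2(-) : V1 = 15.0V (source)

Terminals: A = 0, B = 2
Nodal analysis, taking node 2 as the 0 V reference.
Source V1 fixes V_0 = 15 V.
KCL at each unknown node (sum of currents leaving = 0; resistances in Ω):
  Node 1: (V_1 - 15)/560 + (V_1 - 0)/110 + (V_1 - V_3)/6200 = 0
  Node 3: (V_3 - V_1)/6200 + (V_3 - 0)/3300 = 0
Collecting terms (coefficients in siemens):
  0.01104·V_1 - 0.0001613·V_3 = 0.02679
  0.0004643·V_3 - 0.0001613·V_1 = 0
Determinant D = (0.01104)(0.0004643) - (-0.0001613)(-0.0001613) = 0.000005099
V_1 = [(0.02679)(0.0004643) - (-0.0001613)(0)]/D = 2.439 V
V_3 = [(0.01104)(0) - (0.02679)(-0.0001613)]/D = 0.8473 V
The requested potential is V_3 = 0.8473 V.

Final answer: V_3 = 0.8473 V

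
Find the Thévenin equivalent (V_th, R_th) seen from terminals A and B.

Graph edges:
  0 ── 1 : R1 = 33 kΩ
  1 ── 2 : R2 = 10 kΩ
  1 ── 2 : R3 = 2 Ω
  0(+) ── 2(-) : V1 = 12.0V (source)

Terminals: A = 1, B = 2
Step 1 — V_th is the open-circuit voltage V_A - V_B (nothing connected across the terminals).
Nodal analysis, taking node 2 as the 0 V reference.
Source V1 fixes V_0 = 12 V.
KCL at each unknown node (sum of currents leaving = 0; resistances in Ω):
  Node 1: (V_1 - 12)/33000 + (V_1 - 0)/10000 + (V_1 - 0)/2 = 0
Collecting terms: 0.5001 × V_1 = 0.0003636  =>  V_1 = 0.0007271 V
V_th = V_1 - V_2 = 0.0007271 - 0 = 0.0007271 V
Step 2 — R_th: zero the source — replace V1 by a short circuit (node 2 merges into node 0) — and find the resistance seen between A (node 1) and B (node 0).
Reduce the network between node 1 (A) and node 0 (B) by series/parallel combination:
  Rp1 = R1 ‖ R2 ‖ R3 (parallel, all between nodes 0 and 1) = 1/(1/33000 + 1/10000 + 1/2) = 1.999 Ω
R_th = 1.999 Ω

Final answer: V_th = 0.0007271 V, R_th = 1.999 Ω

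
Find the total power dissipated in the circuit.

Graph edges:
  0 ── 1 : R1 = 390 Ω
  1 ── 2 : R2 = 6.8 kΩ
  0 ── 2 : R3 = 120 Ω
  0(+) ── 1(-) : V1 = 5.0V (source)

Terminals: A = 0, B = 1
Nodal analysis, taking node 1 as the 0 V reference.
Source V1 fixes V_0 = 5 V.
KCL at each unknown node (sum of currents leaving = 0; resistances in Ω):
  Node 2: (V_2 - 0)/6800 + (V_2 - 5)/120 = 0
Collecting terms: 0.00848 × V_2 = 0.04167  =>  V_2 = 4.913 V
Power in each resistor, P = (ΔV)²/R:
  P_R1 = (5 - 0)²/390 = 0.0641 W
  P_R2 = (0 - 4.913)²/6800 = 0.00355 W
  P_R3 = (5 - 4.913)²/120 = 0.00006265 W
P_total = P_R1 + P_R2 + P_R3 = 0.06772 W

Final answer: 0.06772 W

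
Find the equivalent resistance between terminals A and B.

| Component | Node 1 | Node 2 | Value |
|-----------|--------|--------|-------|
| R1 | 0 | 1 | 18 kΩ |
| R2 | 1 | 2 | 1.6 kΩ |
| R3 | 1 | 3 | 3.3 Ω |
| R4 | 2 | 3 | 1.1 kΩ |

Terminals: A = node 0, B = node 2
Reduce the network between node 0 (A) and node 2 (B) by series/parallel combination:
  Rs1 = R3 + R4 (series, joined only at node 3) = 3.3 + 1100 = 1103 Ω
  Rp1 = R2 ‖ Rs1 (parallel, both between nodes 1 and 2) = 1/(1/1600 + 1/1103) = 653 Ω
  Rs2 = R1 + Rp1 (series, joined only at node 1) = 18000 + 653 = 18650 Ω
R_eq = 18.65 kΩ

Final answer: 18.65 kΩ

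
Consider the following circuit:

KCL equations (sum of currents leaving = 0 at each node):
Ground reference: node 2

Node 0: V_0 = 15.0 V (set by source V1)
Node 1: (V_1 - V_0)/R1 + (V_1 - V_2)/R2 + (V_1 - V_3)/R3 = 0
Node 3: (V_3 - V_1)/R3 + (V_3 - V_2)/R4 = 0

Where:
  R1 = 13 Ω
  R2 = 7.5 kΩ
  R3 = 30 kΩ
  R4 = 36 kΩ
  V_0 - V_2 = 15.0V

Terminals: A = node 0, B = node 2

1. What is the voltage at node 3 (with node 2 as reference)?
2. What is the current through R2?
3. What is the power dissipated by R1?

Nodal analysis, taking node 2 as the 0 V reference.
Source V1 fixes V_0 = 15 V.
KCL at each unknown node (sum of currents leaving = 0; resistances in Ω):
  Node 1: (V_1 - 15)/13 + (V_1 - 0)/7500 + (V_1 - V_3)/30000 = 0
  Node 3: (V_3 - V_1)/30000 + (V_3 - 0)/36000 = 0
Collecting terms (coefficients in siemens):
  0.07709·V_1 - 0.00003333·V_3 = 1.154
  0.00006111·V_3 - 0.00003333·V_1 = 0
Determinant D = (0.07709)(0.00006111) - (-0.00003333)(-0.00003333) = 0.00000471
V_1 = [(1.154)(0.00006111) - (-0.00003333)(0)]/D = 14.97 V
V_3 = [(0.07709)(0) - (1.154)(-0.00003333)]/D = 8.166 V
Part 1:
  Read off the nodal solution: V_3 = 8.166 V
Part 2:
  I_R2 = (V_1 - V_2)/R2 = (14.97 - 0)/7500 = 0.001996 A
  Magnitude: I_R2 = 0.001996 A
Part 3:
  I_R1 = (V_0 - V_1)/R1 = (15 - 14.97)/13 = 0.002223 A
  P_R1 = I_R1² × R1 = (0.002223)² × 13 = 0.00006424 W

Final answers:
1. V_3 = 8.166 V
2. I_R2 = 0.001996 A
3. P_R1 = 6.424e-05 W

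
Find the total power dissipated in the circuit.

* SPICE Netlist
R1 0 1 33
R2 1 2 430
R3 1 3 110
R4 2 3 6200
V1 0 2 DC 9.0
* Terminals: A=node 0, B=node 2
Nodal analysis, taking node 2 as the 0 V reference.
Source V1 fixes V_0 = 9 V.
KCL at each unknown node (sum of currents leaving = 0; resistances in Ω):
  Node 1: (V_1 - 9)/33 + (V_1 - 0)/430 + (V_1 - V_3)/110 = 0
  Node 3: (V_3 - V_1)/110 + (V_3 - 0)/6200 = 0
Collecting terms (coefficients in siemens):
  0.04172·V_1 - 0.009091·V_3 = 0.2727
  0.009252·V_3 - 0.009091·V_1 = 0
Determinant D = (0.04172)(0.009252) - (-0.009091)(-0.009091) = 0.0003034
V_1 = [(0.2727)(0.009252) - (-0.009091)(0)]/D = 8.318 V
V_3 = [(0.04172)(0) - (0.2727)(-0.009091)]/D = 8.173 V
Power in each resistor, P = (ΔV)²/R:
  P_R1 = (9 - 8.318)²/33 = 0.01409 W
  P_R2 = (8.318 - 0)²/430 = 0.1609 W
  P_R3 = (8.318 - 8.173)²/110 = 0.0001912 W
  P_R4 = (0 - 8.173)²/6200 = 0.01077 W
P_total = P_R1 + P_R2 + P_R3 + P_R4 = 0.186 W

Final answer: 0.186 W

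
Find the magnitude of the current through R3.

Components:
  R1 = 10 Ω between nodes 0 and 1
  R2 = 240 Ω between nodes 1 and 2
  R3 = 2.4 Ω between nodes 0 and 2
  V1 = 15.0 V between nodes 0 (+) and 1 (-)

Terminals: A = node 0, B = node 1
Nodal analysis, taking node 1 as the 0 V reference.
Source V1 fixes V_0 = 15 V.
KCL at each unknown node (sum of currents leaving = 0; resistances in Ω):
  Node 2: (V_2 - 0)/240 + (V_2 - 15)/2.4 = 0
Collecting terms: 0.4208 × V_2 = 6.25  =>  V_2 = 14.85 V
I_R3 = (V_0 - V_2)/R3 = (15 - 14.85)/2.4 = 0.06188 A
|I_R3| = 0.06188 A

Final answer: |I_R3| = 0.06188 A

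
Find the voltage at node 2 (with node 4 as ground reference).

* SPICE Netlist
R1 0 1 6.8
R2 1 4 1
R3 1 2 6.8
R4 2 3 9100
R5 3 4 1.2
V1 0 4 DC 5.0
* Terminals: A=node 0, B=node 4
Nodal analysis, taking node 4 as the 0 V reference.
Source V1 fixes V_0 = 5 V.
KCL at each unknown node (sum of currents leaving = 0; resistances in Ω):
  Node 1: (V_1 - 5)/6.8 + (V_1 - 0)/1 + (V_1 - V_2)/6.8 = 0
  Node 2: (V_2 - V_1)/6.8 + (V_2 - V_3)/9100 = 0
  Node 3: (V_3 - V_2)/9100 + (V_3 - 0)/1.2 = 0
Collecting terms (coefficients in siemens):
  1.294·V_1 - 0.1471·V_2 = 0.7353
  0.1472·V_2 - 0.1471·V_1 - 0.0001099·V_3 = 0
  0.8334·V_3 - 0.0001099·V_2 = 0
Solving these 3 simultaneous equations (Gaussian elimination) gives:
  V_1 = 0.641 V, V_2 = 0.6405 V, V_3 = 0.00008445 V
The requested potential is V_2 = 0.6405 V.

Final answer: V_2 = 0.6405 V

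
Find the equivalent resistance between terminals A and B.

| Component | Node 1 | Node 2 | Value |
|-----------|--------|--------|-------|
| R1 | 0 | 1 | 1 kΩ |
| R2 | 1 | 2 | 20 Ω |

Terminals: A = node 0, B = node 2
Reduce the network between node 0 (A) and node 2 (B) by series/parallel combination:
  Rs1 = R1 + R2 (series, joined only at node 1) = 1000 + 20 = 1020 Ω
R_eq = 1.02 kΩ

Final answer: 1.02 kΩ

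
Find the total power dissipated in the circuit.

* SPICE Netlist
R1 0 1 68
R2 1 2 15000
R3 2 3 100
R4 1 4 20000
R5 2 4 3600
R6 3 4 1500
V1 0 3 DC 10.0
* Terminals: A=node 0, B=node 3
Nodal analysis, taking node 3 as the 0 V reference.
Source V1 fixes V_0 = 10 V.
KCL at each unknown node (sum of currents leaving = 0; resistances in Ω):
  Node 1: (V_1 - 10)/68 + (V_1 - V_2)/15000 + (V_1 - V_4)/20000 = 0
  Node 2: (V_2 - V_1)/15000 + (V_2 - 0)/100 + (V_2 - V_4)/3600 = 0
  Node 4: (V_4 - V_1)/20000 + (V_4 - V_2)/3600 + (V_4 - 0)/1500 = 0
Collecting terms (coefficients in siemens):
  0.01482·V_1 - 0.00006667·V_2 - 0.00005·V_4 = 0.1471
  0.01034·V_2 - 0.00006667·V_1 - 0.0002778·V_4 = 0
  0.0009944·V_4 - 0.00005·V_1 - 0.0002778·V_2 = 0
Solving these 3 simultaneous equations (Gaussian elimination) gives:
  V_1 = 9.923 V, V_2 = 0.07794 V, V_4 = 0.5207 V
Power in each resistor, P = (ΔV)²/R:
  P_R1 = (10 - 9.923)²/68 = 0.00008629 W
  P_R2 = (9.923 - 0.07794)²/15000 = 0.006462 W
  P_R3 = (0.07794 - 0)²/100 = 0.00006074 W
  P_R4 = (9.923 - 0.5207)²/20000 = 0.004421 W
  P_R5 = (0.07794 - 0.5207)²/3600 = 0.00005446 W
  P_R6 = (0 - 0.5207)²/1500 = 0.0001808 W
P_total = P_R1 + P_R2 + P_R3 + P_R4 + P_R5 + P_R6 = 0.01126 W

Final answer: 0.01126 W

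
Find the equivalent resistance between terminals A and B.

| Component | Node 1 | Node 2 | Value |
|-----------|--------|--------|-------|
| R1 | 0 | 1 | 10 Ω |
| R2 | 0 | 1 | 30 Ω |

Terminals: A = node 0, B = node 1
Reduce the network between node 0 (A) and node 1 (B) by series/parallel combination:
  Rp1 = R1 ‖ R2 (parallel, both between nodes 0 and 1) = 1/(1/10 + 1/30) = 7.5 Ω
R_eq = 7.5 Ω

Final answer: 7.5 Ω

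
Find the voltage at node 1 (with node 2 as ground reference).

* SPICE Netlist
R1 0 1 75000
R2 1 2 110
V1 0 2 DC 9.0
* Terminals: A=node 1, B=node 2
Nodal analysis, taking node 2 as the 0 V reference.
Source V1 fixes V_0 = 9 V.
KCL at each unknown node (sum of currents leaving = 0; resistances in Ω):
  Node 1: (V_1 - 9)/75000 + (V_1 - 0)/110 = 0
Collecting terms: 0.009104 × V_1 = 0.00012  =>  V_1 = 0.01318 V
The requested potential is V_1 = 0.01318 V.

Final answer: V_1 = 0.01318 V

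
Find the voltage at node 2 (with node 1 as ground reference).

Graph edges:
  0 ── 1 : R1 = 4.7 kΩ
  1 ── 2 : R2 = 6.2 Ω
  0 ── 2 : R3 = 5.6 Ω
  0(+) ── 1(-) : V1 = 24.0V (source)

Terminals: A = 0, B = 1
Nodal analysis, taking node 1 as the 0 V reference.
Source V1 fixes V_0 = 24 V.
KCL at each unknown node (sum of currents leaving = 0; resistances in Ω):
  Node 2: (V_2 - 0)/6.2 + (V_2 - 24)/5.6 = 0
Collecting terms: 0.3399 × V_2 = 4.286  =>  V_2 = 12.61 V
The requested potential is V_2 = 12.61 V.

Final answer: V_2 = 12.61 V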